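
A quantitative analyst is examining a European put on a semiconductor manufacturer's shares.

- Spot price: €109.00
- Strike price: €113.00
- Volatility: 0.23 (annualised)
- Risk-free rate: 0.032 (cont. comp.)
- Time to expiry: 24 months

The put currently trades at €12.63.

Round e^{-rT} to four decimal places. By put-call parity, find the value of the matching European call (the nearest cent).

e^(−rT) = e^(−0.032·2) = 0.9380
Put-call parity: C − P = S − K·e^(−rT) = 109 − 113·0.9380 = 109 − 105.9940 = 3.0060
C = P + (C − P) = 12.63 + (3.0060) = 15.6360

€15.64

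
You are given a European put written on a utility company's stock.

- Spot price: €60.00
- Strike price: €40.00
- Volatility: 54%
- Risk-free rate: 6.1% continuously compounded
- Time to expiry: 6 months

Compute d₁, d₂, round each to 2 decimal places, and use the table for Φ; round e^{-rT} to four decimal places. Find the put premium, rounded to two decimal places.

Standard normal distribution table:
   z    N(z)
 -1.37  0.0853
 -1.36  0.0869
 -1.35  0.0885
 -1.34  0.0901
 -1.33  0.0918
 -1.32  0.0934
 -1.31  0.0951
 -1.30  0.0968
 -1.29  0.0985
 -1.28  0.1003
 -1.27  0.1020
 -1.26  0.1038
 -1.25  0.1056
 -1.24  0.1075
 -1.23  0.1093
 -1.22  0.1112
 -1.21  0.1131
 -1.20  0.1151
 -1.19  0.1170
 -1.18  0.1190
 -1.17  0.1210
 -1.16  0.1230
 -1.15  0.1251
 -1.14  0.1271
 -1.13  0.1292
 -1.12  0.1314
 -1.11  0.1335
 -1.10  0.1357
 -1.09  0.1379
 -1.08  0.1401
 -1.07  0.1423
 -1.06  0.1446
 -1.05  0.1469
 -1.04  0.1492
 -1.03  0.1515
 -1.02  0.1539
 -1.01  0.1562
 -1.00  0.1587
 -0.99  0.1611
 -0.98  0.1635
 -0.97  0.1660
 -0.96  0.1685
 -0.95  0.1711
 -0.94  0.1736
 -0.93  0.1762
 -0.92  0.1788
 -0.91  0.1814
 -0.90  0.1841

σ√T = 0.54·√0.5 = 0.3818
ln(S/K) + (r + σ²/2)T = ln(60/40) + (0.061 + 0.54²/2)·0.5 = 0.4055 + 0.1034 = 0.5089
d₁ = 0.5089 / 0.3818 = 1.3327 → 1.33
d₂ = d₁ − σ√T = 1.3327 − 0.3818 = 0.9508 → 0.95
exp(−rT) = exp(−0.061·0.5) = 0.9700
N(−d₂) = N(-0.95) = 0.1711;  N(−d₁) = N(-1.33) = 0.0918
P = 40·0.9700·0.1711 − 60·0.0918 = 6.6387 − 5.5080 = 1.1307

€1.13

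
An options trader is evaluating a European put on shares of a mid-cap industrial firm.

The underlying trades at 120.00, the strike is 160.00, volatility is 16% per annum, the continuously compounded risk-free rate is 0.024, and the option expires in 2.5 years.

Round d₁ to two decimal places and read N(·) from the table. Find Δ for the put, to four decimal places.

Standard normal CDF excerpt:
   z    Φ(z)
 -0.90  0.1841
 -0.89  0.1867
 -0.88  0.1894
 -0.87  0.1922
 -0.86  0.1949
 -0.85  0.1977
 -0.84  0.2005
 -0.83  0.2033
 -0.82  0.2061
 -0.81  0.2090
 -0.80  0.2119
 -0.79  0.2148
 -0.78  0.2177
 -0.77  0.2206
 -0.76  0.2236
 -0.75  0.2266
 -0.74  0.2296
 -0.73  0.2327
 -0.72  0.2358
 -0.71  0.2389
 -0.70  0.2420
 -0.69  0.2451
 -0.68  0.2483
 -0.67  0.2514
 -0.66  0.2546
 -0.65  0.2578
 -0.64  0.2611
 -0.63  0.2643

-0.7794

σ√T = 0.16·√2.5 = 0.2530
d₁ = [ln(120/160) + (0.024 + 0.16²/2)·2.5] / 0.2530 = [-0.2877 + 0.0920] / 0.2530 = -0.7735 which rounds to -0.77
N(d₁) = N(-0.77) = 0.2206
Δ_put = N(d₁) − 1 = 0.2206 − 1 = -0.7794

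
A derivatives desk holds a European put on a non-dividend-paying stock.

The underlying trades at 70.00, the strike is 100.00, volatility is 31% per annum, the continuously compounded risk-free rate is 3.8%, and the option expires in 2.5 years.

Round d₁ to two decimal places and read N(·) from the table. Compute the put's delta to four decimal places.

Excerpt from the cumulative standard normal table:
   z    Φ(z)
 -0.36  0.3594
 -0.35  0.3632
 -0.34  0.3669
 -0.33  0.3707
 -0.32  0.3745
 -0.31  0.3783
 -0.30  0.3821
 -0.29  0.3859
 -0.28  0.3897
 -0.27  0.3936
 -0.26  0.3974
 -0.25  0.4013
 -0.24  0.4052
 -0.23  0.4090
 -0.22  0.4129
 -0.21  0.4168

-0.6141

T = 2.5;  σ√T = 0.4902
ln(S/K) + (r + σ²/2)T = ln(70/100) + (0.038 + 0.31²/2)·2.5 = -0.3567 + 0.2151 = -0.1415
d₁ = -0.1415 / 0.4902 = -0.2888 which rounds to -0.29
N(d₁) = N(-0.29) = 0.3859
Δ_put = N(d₁) − 1 = 0.3859 − 1 = -0.6141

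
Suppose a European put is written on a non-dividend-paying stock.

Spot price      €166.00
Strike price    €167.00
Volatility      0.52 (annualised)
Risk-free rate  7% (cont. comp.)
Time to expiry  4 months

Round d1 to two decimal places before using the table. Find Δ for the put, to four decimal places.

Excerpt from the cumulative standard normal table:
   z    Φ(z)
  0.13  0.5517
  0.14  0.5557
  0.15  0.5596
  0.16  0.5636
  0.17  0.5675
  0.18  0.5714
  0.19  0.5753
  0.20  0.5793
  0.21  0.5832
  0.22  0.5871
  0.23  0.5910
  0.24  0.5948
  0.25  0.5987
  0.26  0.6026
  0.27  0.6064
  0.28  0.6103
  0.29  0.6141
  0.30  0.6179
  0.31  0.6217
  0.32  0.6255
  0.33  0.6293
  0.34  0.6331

-0.4168

T = 0.3333;  σ√T = 0.3002
d₁ = [ln(166/167) + (0.07 + 0.52²/2)·0.3333] / 0.3002 = [-0.0060 + 0.0684] / 0.3002 = 0.2078 → 0.21
N(d₁) = N(0.21) = 0.5832
Δ_put = N(d₁) − 1 = 0.5832 − 1 = -0.4168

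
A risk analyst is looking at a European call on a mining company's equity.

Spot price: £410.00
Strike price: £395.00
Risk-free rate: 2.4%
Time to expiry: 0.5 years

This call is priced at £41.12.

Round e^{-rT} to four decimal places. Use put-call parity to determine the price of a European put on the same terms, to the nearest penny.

e^(−rT) = e^(−0.024·0.5) = 0.9881
Put-call parity: C − P = S − K·e^(−rT) = 410 − 395·0.9881 = 410 − 390.2995 = 19.7005
P = C − (C − P) = 41.12 − (19.7005) = 21.4195

£21.42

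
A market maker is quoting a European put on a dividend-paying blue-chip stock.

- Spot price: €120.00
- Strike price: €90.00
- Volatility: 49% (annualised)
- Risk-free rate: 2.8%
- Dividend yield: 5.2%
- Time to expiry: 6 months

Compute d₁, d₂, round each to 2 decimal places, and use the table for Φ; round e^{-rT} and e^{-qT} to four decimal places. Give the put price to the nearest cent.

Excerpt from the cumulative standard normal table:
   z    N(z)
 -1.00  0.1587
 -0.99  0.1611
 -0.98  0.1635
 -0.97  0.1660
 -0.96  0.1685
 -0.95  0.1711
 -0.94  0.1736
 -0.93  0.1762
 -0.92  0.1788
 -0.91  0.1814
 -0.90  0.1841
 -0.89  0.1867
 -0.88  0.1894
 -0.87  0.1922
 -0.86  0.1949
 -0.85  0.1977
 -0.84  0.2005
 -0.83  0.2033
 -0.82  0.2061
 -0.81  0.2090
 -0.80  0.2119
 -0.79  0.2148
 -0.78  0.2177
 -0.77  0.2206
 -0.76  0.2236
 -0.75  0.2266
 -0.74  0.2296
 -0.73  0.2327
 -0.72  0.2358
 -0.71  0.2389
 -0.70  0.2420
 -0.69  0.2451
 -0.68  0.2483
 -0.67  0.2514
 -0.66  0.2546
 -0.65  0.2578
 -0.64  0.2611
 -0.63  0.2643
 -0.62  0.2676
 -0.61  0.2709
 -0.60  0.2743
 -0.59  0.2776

σ√T = 0.49·√0.5 = 0.3465
d₁ = [ln(120/90) + (0.028 − 0.052 + ½·0.49²)·0.5] / (σ√T) = (0.2877 + 0.0480) / 0.3465 = 0.9689 ≈ 0.97
d₂ = 0.9689 − 0.3465 = 0.6224 ≈ 0.62
exp(−qT) = exp(−0.052·0.5) = 0.9743;  exp(−rT) = exp(−0.028·0.5) = 0.9861
N(−d₂) = N(-0.62) = 0.2676;  N(−d₁) = N(-0.97) = 0.1660
P = 90·0.9861·0.2676 − 120·0.9743·0.1660 = 23.7492 − 19.4081 = 4.3412

€4.34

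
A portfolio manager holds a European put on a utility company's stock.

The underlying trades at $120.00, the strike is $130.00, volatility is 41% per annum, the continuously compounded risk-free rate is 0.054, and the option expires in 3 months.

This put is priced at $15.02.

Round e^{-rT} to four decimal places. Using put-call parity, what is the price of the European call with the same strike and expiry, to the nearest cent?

exp(−rT) = exp(−0.054·0.25) = 0.9866
Put-call parity: C − P = S − K·e^(−rT) = 120 − 130·0.9866 = 120 − 128.2580 = -8.2580
C = P + (C − P) = 15.02 + (-8.2580) = 6.7620

$6.76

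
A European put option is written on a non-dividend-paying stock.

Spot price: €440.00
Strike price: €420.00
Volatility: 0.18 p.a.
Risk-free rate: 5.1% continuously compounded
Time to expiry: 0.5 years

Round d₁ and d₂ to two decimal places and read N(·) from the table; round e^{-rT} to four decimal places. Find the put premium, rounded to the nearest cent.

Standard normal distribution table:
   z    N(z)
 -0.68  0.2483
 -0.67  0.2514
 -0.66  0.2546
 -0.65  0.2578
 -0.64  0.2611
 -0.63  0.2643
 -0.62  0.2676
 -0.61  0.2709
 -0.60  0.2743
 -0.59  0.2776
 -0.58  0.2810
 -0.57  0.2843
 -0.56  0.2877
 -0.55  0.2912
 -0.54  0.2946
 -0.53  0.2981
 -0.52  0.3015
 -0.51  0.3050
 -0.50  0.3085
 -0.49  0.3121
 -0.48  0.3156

€10.01

σ√T = 0.18 × 0.7071 = 0.1273
d₁ = [ln(440/420) + (0.051 + 0.18²/2)·0.5] / 0.1273 = [0.0465 + 0.0336] / 0.1273 = 0.6295 which rounds to 0.63
d₂ = d₁ − σ√T = 0.6295 − 0.1273 = 0.5022 which rounds to 0.50
exp(−rT) = exp(−0.051·0.5) = 0.9748
P = 420·0.9748·N(-0.50) − 440·N(-0.63) = 420·0.9748·0.3085 − 440·0.2643 = 126.3048 − 116.2920 = 10.0128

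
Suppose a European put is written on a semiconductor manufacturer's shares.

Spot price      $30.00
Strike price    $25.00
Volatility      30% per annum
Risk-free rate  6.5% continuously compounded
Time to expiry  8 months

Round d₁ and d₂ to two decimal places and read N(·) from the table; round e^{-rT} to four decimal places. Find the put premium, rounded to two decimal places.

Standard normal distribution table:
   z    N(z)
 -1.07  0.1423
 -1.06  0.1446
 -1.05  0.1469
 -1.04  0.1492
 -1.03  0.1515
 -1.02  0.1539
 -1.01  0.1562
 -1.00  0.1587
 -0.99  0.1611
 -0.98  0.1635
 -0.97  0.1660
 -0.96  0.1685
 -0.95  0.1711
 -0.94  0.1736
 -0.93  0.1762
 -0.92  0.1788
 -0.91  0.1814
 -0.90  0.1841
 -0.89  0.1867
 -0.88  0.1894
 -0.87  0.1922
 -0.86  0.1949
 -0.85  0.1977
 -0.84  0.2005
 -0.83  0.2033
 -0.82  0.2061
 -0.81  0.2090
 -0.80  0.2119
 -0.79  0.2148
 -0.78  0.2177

T = 0.6667;  σ√T = 0.2449
d₁ = [ln(30/25) + (0.065 + ½·0.3²)·0.6667] / (σ√T) = (0.1823 + 0.0733) / 0.2449 = 1.0437 ⇒ 1.04
d₂ = 1.0437 − 0.2449 = 0.7988 ⇒ 0.80
e^(−rT) = e^(−0.065·0.6667) = 0.9576
P = 25·0.9576·N(-0.80) − 30·N(-1.04) = 25·0.9576·0.2119 − 30·0.1492 = 5.0729 − 4.4760 = 0.5969

$0.60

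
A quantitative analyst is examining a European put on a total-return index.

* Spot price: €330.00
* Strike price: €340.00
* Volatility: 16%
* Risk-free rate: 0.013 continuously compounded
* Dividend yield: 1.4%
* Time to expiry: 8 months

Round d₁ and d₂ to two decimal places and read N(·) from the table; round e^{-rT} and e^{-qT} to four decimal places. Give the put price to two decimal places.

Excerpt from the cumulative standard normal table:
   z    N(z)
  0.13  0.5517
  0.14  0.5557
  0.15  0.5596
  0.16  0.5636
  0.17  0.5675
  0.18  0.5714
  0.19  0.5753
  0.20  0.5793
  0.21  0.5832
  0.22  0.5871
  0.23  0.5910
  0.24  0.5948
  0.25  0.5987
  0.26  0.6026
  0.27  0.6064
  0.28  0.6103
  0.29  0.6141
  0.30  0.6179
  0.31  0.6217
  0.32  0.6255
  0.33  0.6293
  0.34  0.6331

€22.75

σ√T = 0.16·√0.6667 = 0.1306
d₁ = [ln(330/340) + (0.013 − 0.014 + 0.16²/2)·0.6667] / 0.1306 = [-0.0299 + 0.0079] / 0.1306 = -0.1683 ≈ -0.17
d₂ = d₁ − σ√T = -0.1683 − 0.1306 = -0.2989 ≈ -0.30
e^(−qT) = e^(−0.014·0.6667) = 0.9907;  e^(−rT) = e^(−0.013·0.6667) = 0.9914
P = 340·0.9914·N(0.30) − 330·0.9907·N(0.17) = 340·0.9914·0.6179 − 330·0.9907·0.5675 = 208.2793 − 185.5333 = 22.7459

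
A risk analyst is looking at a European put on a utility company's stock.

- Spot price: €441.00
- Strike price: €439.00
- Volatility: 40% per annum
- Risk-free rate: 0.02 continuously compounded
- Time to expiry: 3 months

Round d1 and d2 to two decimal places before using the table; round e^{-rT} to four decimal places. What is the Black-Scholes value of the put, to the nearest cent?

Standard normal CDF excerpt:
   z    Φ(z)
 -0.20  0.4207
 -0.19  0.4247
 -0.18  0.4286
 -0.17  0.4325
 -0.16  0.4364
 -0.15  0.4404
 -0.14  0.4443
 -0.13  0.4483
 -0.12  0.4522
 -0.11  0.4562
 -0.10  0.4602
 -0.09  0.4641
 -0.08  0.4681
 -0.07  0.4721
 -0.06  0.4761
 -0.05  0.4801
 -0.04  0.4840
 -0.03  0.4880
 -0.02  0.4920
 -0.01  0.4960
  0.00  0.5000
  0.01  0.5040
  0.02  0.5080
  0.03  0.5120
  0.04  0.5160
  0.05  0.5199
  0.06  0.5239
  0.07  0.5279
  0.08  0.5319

€32.88

T = 0.25;  σ√T = 0.2000
d₁ = [ln(441/439) + (0.02 + 0.4²/2)·0.25] / 0.2000 = [0.0045 + 0.0250] / 0.2000 = 0.1477 which rounds to 0.15
d₂ = d₁ − σ√T = 0.1477 − 0.2000 = -0.0523 which rounds to -0.05
exp(−rT) = exp(−0.02·0.25) = 0.9950
N(−d₂) = N(0.05) = 0.5199;  N(−d₁) = N(-0.15) = 0.4404
P = 439·0.9950·0.5199 − 441·0.4404 = 227.0949 − 194.2164 = 32.8785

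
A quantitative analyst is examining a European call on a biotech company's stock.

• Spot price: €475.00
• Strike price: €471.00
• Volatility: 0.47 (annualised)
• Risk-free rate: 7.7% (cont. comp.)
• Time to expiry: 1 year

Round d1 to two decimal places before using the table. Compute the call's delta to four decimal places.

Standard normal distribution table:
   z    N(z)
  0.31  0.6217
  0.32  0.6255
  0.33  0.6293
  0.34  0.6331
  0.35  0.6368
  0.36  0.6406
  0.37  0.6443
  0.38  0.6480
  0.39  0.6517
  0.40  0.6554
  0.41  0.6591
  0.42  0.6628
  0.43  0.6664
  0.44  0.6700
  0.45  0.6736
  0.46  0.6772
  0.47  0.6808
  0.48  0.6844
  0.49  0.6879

0.6628

σ√T = 0.47·√1 = 0.4700
d₁ = [ln(475/471) + (0.077 + 0.47²/2)·1] / 0.4700 = [0.0085 + 0.1875] / 0.4700 = 0.4168 which rounds to 0.42
N(d₁) = N(0.42) = 0.6628
Δ_call = N(d₁) = 0.6628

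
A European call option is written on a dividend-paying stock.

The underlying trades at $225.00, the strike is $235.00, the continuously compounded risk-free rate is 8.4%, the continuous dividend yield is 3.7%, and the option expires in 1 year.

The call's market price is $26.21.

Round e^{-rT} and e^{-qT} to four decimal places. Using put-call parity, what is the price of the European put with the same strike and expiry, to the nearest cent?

$25.44

e^(−qT) = e^(−0.037·1) = 0.9637;  e^(−rT) = e^(−0.084·1) = 0.9194
Put-call parity: C − P = S·e^(−qT) − K·e^(−rT) = 225·0.9637 − 235·0.9194 = 216.8325 − 216.0590 = 0.7735
P = C − (C − P) = 26.21 − (0.7735) = 25.4365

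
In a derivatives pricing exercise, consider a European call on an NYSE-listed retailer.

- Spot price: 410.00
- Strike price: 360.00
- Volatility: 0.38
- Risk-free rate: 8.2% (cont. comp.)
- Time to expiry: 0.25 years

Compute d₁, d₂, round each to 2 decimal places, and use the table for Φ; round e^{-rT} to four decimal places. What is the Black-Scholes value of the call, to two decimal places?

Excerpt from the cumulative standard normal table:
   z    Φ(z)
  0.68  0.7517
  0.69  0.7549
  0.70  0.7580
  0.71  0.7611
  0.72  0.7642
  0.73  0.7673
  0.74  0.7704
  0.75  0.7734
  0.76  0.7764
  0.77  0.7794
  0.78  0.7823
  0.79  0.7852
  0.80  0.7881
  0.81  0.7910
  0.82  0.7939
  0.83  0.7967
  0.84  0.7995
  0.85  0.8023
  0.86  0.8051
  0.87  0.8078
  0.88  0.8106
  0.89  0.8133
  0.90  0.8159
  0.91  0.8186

σ√T = 0.38 × 0.5000 = 0.1900
d₁ = [ln(410/360) + (0.082 + ½·0.38²)·0.25] / (σ√T) = (0.1301 + 0.0386) / 0.1900 = 0.8874 ≈ 0.89
d₂ = 0.8874 − 0.1900 = 0.6974 ≈ 0.70
exp(−rT) = exp(−0.082·0.25) = 0.9797
C = 410·N(0.89) − 360·0.9797·N(0.70) = 410·0.8133 − 360·0.9797·0.7580 = 333.4530 − 267.3405 = 66.1125

66.11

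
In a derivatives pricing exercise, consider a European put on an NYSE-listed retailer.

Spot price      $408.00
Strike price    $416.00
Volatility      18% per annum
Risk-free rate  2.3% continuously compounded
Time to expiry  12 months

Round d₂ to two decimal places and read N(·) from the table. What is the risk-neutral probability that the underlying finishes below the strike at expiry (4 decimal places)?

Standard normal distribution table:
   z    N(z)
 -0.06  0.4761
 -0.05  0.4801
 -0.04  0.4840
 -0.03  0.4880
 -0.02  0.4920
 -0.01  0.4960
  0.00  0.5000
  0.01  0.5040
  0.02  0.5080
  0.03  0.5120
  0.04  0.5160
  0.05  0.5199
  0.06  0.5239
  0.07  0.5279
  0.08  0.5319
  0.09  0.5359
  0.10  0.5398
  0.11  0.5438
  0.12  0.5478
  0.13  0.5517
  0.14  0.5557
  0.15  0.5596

0.5279

T = 1;  σ√T = 0.1800
d₁ = [ln(408/416) + (0.023 + ½·0.18²)·1] / (σ√T) = (-0.0194 + 0.0392) / 0.1800 = 0.1099 → 0.11
d₂ = 0.1099 − 0.1800 = -0.0701 → -0.07
Risk-neutral Pr[S_T < K] = N(−d₂) = N(0.07) = 0.5279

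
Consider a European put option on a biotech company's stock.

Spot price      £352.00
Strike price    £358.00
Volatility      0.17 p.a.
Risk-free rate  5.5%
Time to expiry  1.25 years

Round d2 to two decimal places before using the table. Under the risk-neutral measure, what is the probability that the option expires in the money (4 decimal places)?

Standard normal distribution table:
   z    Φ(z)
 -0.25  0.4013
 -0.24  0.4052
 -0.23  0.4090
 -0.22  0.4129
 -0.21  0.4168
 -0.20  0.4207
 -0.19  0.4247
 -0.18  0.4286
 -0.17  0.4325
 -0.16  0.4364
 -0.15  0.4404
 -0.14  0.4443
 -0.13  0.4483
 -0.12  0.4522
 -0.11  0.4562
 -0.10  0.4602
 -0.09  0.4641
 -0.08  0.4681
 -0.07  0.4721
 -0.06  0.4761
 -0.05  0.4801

0.4286

T = 1.25;  σ√T = 0.1901
ln(S/K) + (r + σ²/2)T = ln(352/358) + (0.055 + 0.17²/2)·1.25 = -0.0169 + 0.0868 = 0.0699
d₁ = 0.0699 / 0.1901 = 0.3678 → 0.37
d₂ = d₁ − σ√T = 0.3678 − 0.1901 = 0.1778 → 0.18
Risk-neutral Pr[S_T < K] = N(−d₂) = N(-0.18) = 0.4286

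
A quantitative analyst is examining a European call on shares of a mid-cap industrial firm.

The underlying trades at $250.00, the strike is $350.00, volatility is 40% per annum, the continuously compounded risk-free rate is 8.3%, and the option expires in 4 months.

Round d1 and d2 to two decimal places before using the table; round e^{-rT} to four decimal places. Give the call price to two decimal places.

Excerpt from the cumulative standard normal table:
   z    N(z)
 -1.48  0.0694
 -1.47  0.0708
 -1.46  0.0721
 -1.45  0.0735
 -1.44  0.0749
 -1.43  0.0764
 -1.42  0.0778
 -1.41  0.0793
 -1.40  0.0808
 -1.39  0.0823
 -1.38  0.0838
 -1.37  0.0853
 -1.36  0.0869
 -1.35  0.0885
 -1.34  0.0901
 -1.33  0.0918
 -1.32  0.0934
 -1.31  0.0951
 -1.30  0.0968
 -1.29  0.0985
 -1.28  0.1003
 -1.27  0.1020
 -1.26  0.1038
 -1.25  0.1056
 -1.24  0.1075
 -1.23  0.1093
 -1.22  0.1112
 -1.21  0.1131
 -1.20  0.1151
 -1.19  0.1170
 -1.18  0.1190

σ√T = 0.4·√0.3333 = 0.2309
ln(S/K) + (r + σ²/2)T = ln(250/350) + (0.083 + 0.4²/2)·0.3333 = -0.3365 + 0.0543 = -0.2821
d₁ = -0.2821 / 0.2309 = -1.2217 which rounds to -1.22
d₂ = d₁ − σ√T = -1.2217 − 0.2309 = -1.4526 which rounds to -1.45
e^(−rT) = e^(−0.083·0.3333) = 0.9727
N(d₁) = N(-1.22) = 0.1112;  N(d₂) = N(-1.45) = 0.0735
C = 250·0.1112 − 350·0.9727·0.0735 = 27.8000 − 25.0227 = 2.7773

$2.78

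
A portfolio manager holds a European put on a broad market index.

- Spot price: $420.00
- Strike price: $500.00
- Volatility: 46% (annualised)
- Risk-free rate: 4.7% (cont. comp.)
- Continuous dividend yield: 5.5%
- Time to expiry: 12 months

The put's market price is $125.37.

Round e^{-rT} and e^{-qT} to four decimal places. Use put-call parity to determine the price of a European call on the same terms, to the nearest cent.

exp(−qT) = exp(−0.055·1) = 0.9465;  exp(−rT) = exp(−0.047·1) = 0.9541
Put-call parity: C − P = S·e^(−qT) − K·e^(−rT) = 420·0.9465 − 500·0.9541 = 397.5300 − 477.0500 = -79.5200
C = P + (C − P) = 125.37 + (-79.5200) = 45.8500

$45.85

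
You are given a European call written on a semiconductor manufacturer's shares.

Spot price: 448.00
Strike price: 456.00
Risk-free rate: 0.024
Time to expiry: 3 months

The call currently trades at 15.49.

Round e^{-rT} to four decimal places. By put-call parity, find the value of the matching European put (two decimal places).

e^(−rT) = e^(−0.024·0.25) = 0.9940
Put-call parity: C − P = S − K·e^(−rT) = 448 − 456·0.9940 = 448 − 453.2640 = -5.2640
P = C − (C − P) = 15.49 − (-5.2640) = 20.7540

20.75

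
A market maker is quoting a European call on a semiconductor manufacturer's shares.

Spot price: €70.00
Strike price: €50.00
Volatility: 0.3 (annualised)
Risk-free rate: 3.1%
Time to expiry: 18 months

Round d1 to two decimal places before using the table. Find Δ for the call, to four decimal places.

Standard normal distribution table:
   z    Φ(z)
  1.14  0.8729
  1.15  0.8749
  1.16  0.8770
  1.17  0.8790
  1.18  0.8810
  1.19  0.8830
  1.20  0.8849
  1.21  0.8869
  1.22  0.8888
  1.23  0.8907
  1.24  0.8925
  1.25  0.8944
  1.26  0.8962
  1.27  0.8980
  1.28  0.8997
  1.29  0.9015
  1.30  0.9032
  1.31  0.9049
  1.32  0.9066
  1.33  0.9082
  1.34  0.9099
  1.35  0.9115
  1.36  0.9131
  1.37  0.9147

T = 1.5;  σ√T = 0.3674
ln(S/K) + (r + σ²/2)T = ln(70/50) + (0.031 + 0.3²/2)·1.5 = 0.3365 + 0.1140 = 0.4505
d₁ = 0.4505 / 0.3674 = 1.2260 which rounds to 1.23
N(d₁) = N(1.23) = 0.8907
Δ_call = N(d₁) = 0.8907

0.8907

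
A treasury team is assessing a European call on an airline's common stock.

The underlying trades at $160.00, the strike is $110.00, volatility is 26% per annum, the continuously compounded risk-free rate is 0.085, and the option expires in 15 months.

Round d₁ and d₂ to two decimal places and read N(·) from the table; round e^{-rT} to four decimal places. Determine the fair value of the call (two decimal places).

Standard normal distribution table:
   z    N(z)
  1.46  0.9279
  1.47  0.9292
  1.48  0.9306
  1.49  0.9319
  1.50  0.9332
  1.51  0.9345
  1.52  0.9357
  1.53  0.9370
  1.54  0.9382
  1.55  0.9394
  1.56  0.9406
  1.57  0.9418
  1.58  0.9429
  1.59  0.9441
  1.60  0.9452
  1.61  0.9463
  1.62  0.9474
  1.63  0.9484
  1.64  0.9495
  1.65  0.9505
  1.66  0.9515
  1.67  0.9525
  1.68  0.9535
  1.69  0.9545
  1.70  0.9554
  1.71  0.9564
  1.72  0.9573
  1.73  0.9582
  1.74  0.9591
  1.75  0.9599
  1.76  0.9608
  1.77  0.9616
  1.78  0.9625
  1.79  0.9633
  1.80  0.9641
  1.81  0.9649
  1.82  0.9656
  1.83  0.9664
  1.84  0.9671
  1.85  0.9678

σ√T = 0.26 × 1.1180 = 0.2907
d₁ = [ln(160/110) + (0.085 + 0.26²/2)·1.25] / 0.2907 = [0.3747 + 0.1485] / 0.2907 = 1.7998 which rounds to 1.80
d₂ = d₁ − σ√T = 1.7998 − 0.2907 = 1.5092 which rounds to 1.51
e^(−rT) = e^(−0.085·1.25) = 0.8992
N(d₁) = N(1.80) = 0.9641;  N(d₂) = N(1.51) = 0.9345
C = 160·0.9641 − 110·0.8992·0.9345 = 154.2560 − 92.4333 = 61.8227

$61.82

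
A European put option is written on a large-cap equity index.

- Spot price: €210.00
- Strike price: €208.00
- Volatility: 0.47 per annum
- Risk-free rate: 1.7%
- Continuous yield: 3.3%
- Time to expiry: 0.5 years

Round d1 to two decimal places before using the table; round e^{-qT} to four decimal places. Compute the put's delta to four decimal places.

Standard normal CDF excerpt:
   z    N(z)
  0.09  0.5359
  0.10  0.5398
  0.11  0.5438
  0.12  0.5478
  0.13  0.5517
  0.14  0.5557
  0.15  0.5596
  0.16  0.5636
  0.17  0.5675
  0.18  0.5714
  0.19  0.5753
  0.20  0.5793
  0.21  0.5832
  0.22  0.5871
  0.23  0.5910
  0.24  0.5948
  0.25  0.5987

-0.4254

σ√T = 0.47·√0.5 = 0.3323
d₁ = [ln(210/208) + (0.017 − 0.033 + 0.47²/2)·0.5] / 0.3323 = [0.0096 + 0.0472] / 0.3323 = 0.1709 ⇒ 0.17
N(d₁) = N(0.17) = 0.5675
Δ_put = e^(−qT)·(N(d₁) − 1) = 0.9836·(0.5675 − 1) = -0.4254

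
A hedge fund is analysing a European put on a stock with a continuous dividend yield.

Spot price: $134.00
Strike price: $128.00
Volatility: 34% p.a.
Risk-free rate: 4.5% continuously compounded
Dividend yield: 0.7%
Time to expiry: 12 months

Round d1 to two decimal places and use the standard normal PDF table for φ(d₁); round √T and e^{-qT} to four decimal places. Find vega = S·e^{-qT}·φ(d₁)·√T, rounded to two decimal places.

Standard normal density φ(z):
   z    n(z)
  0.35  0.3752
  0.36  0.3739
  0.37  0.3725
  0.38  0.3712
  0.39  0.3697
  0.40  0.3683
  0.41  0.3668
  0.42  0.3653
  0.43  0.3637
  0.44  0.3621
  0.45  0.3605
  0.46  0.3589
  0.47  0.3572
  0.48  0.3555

T = 1;  σ√T = 0.3400
d₁ = [ln(134/128) + (0.045 − 0.007 + 0.34²/2)·1] / 0.3400 = [0.0458 + 0.0958] / 0.3400 = 0.4165 which rounds to 0.42
√T = √1 = 1.0000
φ(d₁) = φ(0.42) = 0.3653
exp(−qT) = exp(−0.007·1) = 0.9930
vega = S·exp(−qT)·φ(d₁)·√T = 134·0.9930·0.3653·1.0000 = 48.6075

48.61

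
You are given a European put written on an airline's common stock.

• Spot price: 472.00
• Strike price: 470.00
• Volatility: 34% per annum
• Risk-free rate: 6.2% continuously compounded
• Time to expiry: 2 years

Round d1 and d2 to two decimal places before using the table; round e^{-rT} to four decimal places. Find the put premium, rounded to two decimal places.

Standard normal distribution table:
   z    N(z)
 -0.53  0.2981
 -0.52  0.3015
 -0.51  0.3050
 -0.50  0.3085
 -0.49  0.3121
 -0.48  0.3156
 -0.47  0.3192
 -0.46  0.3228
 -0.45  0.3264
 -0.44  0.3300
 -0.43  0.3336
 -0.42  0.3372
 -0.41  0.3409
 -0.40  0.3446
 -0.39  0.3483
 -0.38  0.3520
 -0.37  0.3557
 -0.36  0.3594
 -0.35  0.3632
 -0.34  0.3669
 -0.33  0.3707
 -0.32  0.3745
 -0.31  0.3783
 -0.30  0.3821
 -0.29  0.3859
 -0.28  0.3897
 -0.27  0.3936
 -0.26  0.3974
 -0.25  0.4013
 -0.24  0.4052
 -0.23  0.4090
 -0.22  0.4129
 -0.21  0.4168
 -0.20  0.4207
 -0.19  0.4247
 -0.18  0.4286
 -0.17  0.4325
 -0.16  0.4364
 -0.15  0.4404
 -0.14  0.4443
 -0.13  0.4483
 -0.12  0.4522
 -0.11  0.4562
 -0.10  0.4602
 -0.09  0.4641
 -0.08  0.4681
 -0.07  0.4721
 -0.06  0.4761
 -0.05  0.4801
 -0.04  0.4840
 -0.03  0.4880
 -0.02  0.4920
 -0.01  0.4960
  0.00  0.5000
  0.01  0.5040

σ√T = 0.34·√2 = 0.4808
ln(S/K) + (r + σ²/2)T = ln(472/470) + (0.062 + 0.34²/2)·2 = 0.0042 + 0.2396 = 0.2438
d₁ = 0.2438 / 0.4808 = 0.5071 ≈ 0.51
d₂ = d₁ − σ√T = 0.5071 − 0.4808 = 0.0263 ≈ 0.03
exp(−rT) = exp(−0.062·2) = 0.8834
N(−d₂) = N(-0.03) = 0.4880;  N(−d₁) = N(-0.51) = 0.3050
P = 470·0.8834·0.4880 − 472·0.3050 = 202.6166 − 143.9600 = 58.6566

58.66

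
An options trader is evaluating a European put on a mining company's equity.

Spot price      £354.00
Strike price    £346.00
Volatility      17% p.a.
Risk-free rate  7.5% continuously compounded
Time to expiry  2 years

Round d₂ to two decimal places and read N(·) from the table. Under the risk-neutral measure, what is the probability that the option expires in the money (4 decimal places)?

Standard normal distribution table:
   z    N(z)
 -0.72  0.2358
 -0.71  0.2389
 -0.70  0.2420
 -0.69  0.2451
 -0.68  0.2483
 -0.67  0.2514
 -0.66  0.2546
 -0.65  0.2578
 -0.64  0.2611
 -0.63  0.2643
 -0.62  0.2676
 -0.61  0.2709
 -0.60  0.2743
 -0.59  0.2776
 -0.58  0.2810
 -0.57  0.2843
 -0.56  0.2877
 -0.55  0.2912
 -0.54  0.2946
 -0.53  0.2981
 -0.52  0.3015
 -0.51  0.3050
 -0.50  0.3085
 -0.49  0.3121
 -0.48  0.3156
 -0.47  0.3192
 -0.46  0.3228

σ√T = 0.17·√2 = 0.2404
d₁ = [ln(354/346) + (0.075 + 0.17²/2)·2] / 0.2404 = [0.0229 + 0.1789] / 0.2404 = 0.8392 ⇒ 0.84
d₂ = d₁ − σ√T = 0.8392 − 0.2404 = 0.5988 ⇒ 0.60
Pr(exercise) under Q = N(−d₂) = N(-0.60) = 0.2743

0.2743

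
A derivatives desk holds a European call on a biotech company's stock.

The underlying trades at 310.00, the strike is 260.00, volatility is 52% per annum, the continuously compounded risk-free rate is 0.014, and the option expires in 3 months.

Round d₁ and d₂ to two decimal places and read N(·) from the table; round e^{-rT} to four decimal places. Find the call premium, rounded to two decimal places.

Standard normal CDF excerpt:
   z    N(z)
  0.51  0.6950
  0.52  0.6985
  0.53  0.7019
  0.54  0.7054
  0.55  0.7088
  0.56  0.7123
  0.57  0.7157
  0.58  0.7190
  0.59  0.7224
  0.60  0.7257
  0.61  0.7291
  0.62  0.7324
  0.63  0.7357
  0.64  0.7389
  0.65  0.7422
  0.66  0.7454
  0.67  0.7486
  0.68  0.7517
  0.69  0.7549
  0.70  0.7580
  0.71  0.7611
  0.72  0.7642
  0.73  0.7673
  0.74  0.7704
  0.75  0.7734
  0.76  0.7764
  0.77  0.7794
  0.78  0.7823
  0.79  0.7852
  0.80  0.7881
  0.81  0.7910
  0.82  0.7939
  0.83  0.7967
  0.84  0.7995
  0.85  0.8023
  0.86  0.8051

σ√T = 0.52 × 0.5000 = 0.2600
d₁ = [ln(310/260) + (0.014 + 0.52²/2)·0.25] / 0.2600 = [0.1759 + 0.0373] / 0.2600 = 0.8200 → 0.82
d₂ = d₁ − σ√T = 0.8200 − 0.2600 = 0.5600 → 0.56
exp(−rT) = exp(−0.014·0.25) = 0.9965
N(d₁) = N(0.82) = 0.7939;  N(d₂) = N(0.56) = 0.7123
C = 310·0.7939 − 260·0.9965·0.7123 = 246.1090 − 184.5498 = 61.5592

61.56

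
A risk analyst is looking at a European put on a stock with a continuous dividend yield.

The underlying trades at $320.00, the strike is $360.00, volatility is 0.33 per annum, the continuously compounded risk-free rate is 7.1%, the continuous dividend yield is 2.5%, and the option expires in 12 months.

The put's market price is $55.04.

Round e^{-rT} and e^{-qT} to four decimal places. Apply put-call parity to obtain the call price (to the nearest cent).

e^(−qT) = e^(−0.025·1) = 0.9753;  e^(−rT) = e^(−0.071·1) = 0.9315
Put-call parity: C − P = S·e^(−qT) − K·e^(−rT) = 320·0.9753 − 360·0.9315 = 312.0960 − 335.3400 = -23.2440
C = P + (C − P) = 55.04 + (-23.2440) = 31.7960

$31.80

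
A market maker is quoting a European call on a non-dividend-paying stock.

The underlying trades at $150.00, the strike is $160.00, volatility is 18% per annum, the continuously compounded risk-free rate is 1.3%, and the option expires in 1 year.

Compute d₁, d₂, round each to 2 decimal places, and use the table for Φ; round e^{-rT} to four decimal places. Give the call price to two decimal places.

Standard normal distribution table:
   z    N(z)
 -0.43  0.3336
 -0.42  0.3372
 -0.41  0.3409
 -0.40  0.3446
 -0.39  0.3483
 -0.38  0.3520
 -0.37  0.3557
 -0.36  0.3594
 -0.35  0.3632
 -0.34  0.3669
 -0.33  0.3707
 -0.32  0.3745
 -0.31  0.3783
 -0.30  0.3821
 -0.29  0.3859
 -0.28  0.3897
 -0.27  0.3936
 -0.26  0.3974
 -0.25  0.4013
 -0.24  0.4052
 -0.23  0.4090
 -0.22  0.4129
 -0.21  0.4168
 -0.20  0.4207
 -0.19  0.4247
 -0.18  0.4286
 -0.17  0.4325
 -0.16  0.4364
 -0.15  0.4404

$7.51

σ√T = 0.18·√1 = 0.1800
d₁ = [ln(150/160) + (0.013 + ½·0.18²)·1] / (σ√T) = (-0.0645 + 0.0292) / 0.1800 = -0.1963 which rounds to -0.20
d₂ = -0.1963 − 0.1800 = -0.3763 which rounds to -0.38
e^(−rT) = e^(−0.013·1) = 0.9871
N(d₁) = N(-0.20) = 0.4207;  N(d₂) = N(-0.38) = 0.3520
C = 150·0.4207 − 160·0.9871·0.3520 = 63.1050 − 55.5935 = 7.5115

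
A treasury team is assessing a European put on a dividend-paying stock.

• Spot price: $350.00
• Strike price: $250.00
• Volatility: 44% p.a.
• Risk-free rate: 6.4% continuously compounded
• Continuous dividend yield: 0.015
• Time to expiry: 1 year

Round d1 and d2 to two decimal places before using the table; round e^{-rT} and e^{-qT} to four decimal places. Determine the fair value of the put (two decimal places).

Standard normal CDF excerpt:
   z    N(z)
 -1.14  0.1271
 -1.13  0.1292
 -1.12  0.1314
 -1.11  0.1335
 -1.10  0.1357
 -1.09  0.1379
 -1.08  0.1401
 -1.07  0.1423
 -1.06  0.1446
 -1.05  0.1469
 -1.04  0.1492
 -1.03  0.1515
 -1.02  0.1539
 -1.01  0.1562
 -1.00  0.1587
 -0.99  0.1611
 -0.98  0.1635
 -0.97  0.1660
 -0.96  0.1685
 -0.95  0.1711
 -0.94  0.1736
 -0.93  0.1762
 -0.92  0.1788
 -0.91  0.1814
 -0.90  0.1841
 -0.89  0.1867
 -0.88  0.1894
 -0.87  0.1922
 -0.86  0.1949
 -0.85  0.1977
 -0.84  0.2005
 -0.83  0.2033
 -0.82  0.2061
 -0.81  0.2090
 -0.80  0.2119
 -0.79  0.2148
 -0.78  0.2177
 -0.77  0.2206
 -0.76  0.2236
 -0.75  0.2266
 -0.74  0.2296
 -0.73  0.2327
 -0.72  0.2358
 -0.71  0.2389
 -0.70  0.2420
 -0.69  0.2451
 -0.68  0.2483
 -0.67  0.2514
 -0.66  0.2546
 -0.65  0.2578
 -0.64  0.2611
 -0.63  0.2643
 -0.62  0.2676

T = 1;  σ√T = 0.4400
ln(S/K) + (r − q + σ²/2)T = ln(350/250) + (0.064 − 0.015 + 0.44²/2)·1 = 0.3365 + 0.1458 = 0.4823
d₁ = 0.4823 / 0.4400 = 1.0961 which rounds to 1.10
d₂ = d₁ − σ√T = 1.0961 − 0.4400 = 0.6561 which rounds to 0.66
exp(−qT) = exp(−0.015·1) = 0.9851;  exp(−rT) = exp(−0.064·1) = 0.9380
N(−d₂) = N(-0.66) = 0.2546;  N(−d₁) = N(-1.10) = 0.1357
P = 250·0.9380·0.2546 − 350·0.9851·0.1357 = 59.7037 − 46.7873 = 12.9164

$12.92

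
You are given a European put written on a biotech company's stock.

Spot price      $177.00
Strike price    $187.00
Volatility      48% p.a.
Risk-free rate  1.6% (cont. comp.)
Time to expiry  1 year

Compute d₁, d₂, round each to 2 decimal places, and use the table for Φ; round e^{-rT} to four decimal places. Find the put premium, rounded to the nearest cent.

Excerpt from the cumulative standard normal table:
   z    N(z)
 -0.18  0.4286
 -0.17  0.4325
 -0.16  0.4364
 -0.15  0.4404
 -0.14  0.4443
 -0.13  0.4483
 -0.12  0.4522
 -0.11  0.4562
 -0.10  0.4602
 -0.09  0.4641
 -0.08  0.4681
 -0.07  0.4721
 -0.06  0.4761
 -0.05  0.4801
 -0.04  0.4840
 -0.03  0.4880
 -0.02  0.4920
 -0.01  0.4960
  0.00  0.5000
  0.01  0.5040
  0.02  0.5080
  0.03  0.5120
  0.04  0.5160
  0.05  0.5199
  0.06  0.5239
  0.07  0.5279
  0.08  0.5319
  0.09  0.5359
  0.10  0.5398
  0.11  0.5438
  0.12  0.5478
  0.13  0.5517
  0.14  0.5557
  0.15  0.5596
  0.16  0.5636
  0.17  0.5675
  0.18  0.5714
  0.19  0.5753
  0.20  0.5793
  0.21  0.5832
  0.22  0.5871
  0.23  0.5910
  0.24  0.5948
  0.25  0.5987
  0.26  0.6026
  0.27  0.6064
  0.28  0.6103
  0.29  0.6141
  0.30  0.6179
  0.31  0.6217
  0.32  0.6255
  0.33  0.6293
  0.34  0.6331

σ√T = 0.48·√1 = 0.4800
d₁ = [ln(177/187) + (0.016 + ½·0.48²)·1] / (σ√T) = (-0.0550 + 0.1312) / 0.4800 = 0.1588 ≈ 0.16
d₂ = 0.1588 − 0.4800 = -0.3212 ≈ -0.32
e^(−rT) = e^(−0.016·1) = 0.9841
P = 187·0.9841·N(0.32) − 177·N(-0.16) = 187·0.9841·0.6255 − 177·0.4364 = 115.1087 − 77.2428 = 37.8659

$37.87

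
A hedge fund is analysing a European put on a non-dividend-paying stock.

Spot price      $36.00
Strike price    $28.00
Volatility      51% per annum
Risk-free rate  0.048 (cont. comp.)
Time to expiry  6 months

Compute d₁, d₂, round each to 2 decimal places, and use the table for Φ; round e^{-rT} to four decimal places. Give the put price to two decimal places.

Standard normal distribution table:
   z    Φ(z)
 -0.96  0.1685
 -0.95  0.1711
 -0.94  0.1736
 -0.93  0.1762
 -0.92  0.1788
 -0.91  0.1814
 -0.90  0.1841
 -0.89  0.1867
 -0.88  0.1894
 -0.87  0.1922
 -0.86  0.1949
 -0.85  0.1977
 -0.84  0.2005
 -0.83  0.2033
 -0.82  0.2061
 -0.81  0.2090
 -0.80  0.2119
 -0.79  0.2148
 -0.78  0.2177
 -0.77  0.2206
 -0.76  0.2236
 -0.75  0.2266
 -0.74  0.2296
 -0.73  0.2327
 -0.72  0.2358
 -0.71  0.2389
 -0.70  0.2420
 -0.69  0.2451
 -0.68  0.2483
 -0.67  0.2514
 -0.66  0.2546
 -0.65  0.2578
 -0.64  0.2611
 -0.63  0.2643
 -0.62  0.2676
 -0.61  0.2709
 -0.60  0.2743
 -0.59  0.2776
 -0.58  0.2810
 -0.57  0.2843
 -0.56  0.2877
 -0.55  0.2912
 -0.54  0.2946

T = 0.5;  σ√T = 0.3606
d₁ = [ln(36/28) + (0.048 + ½·0.51²)·0.5] / (σ√T) = (0.2513 + 0.0890) / 0.3606 = 0.9438 ⇒ 0.94
d₂ = 0.9438 − 0.3606 = 0.5831 ⇒ 0.58
exp(−rT) = exp(−0.048·0.5) = 0.9763
N(−d₂) = N(-0.58) = 0.2810;  N(−d₁) = N(-0.94) = 0.1736
P = 28·0.9763·0.2810 − 36·0.1736 = 7.6815 − 6.2496 = 1.4319

$1.43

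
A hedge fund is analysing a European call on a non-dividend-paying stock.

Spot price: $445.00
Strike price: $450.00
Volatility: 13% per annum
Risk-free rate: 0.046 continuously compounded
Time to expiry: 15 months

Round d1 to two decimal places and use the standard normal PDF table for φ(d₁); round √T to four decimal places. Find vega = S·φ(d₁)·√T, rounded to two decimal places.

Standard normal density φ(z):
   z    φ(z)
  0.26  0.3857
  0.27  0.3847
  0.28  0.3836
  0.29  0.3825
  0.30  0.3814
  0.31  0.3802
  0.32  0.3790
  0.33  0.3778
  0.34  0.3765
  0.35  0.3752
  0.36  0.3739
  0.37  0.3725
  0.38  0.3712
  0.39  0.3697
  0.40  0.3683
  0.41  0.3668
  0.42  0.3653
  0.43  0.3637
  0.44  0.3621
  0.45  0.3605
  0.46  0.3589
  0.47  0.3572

σ√T = 0.13 × 1.1180 = 0.1453
ln(S/K) + (r + σ²/2)T = ln(445/450) + (0.046 + 0.13²/2)·1.25 = -0.0112 + 0.0681 = 0.0569
d₁ = 0.0569 / 0.1453 = 0.3914 → 0.39
√T = √1.25 = 1.1180
φ(d₁) = φ(0.39) = 0.3697
vega = S·φ(d₁)·√T = 445·0.3697·1.1180 = 183.9294

183.93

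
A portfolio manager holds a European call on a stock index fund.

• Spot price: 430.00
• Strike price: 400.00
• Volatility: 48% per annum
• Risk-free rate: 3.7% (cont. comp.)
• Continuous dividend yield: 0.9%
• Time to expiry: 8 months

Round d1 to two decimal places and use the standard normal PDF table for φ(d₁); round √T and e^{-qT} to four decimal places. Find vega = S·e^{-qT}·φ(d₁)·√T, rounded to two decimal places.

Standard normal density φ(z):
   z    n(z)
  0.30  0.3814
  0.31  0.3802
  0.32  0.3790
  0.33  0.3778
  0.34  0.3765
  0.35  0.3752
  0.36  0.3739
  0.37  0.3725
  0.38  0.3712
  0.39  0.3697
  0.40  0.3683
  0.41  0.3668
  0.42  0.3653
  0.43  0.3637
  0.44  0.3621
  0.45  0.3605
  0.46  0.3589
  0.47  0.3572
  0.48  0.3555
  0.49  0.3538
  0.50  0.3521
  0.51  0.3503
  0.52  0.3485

T = 0.6667;  σ√T = 0.3919
d₁ = [ln(430/400) + (0.037 − 0.009 + 0.48²/2)·0.6667] / 0.3919 = [0.0723 + 0.0955] / 0.3919 = 0.4281 which rounds to 0.43
√T = √0.6667 = 0.8165
φ(d₁) = φ(0.43) = 0.3637
e^(−qT) = e^(−0.009·0.6667) = 0.9940
vega = S·e^(−qT)·φ(d₁)·√T = 430·0.9940·0.3637·0.8165 = 126.9271
(Call and put vega coincide under Black-Scholes.)

126.93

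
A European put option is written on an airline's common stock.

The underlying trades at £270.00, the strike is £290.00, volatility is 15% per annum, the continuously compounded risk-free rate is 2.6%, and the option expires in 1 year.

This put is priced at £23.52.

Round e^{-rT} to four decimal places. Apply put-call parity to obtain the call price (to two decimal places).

e^(−rT) = e^(−0.026·1) = 0.9743
Put-call parity: C − P = S − K·e^(−rT) = 270 − 290·0.9743 = 270 − 282.5470 = -12.5470
C = P + (C − P) = 23.52 + (-12.5470) = 10.9730

£10.97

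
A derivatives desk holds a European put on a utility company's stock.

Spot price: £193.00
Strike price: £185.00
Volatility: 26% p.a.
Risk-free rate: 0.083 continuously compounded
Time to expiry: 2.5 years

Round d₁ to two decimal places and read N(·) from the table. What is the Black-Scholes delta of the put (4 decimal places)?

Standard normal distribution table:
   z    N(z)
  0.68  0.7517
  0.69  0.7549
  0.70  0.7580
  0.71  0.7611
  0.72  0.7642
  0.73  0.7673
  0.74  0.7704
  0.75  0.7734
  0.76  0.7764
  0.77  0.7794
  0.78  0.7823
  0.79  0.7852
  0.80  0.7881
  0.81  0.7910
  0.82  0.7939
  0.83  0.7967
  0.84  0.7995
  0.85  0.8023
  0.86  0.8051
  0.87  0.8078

σ√T = 0.26·√2.5 = 0.4111
d₁ = [ln(193/185) + (0.083 + ½·0.26²)·2.5] / (σ√T) = (0.0423 + 0.2920) / 0.4111 = 0.8133 → 0.81
N(d₁) = N(0.81) = 0.7910
Δ_put = N(d₁) − 1 = 0.7910 − 1 = -0.2090

-0.2090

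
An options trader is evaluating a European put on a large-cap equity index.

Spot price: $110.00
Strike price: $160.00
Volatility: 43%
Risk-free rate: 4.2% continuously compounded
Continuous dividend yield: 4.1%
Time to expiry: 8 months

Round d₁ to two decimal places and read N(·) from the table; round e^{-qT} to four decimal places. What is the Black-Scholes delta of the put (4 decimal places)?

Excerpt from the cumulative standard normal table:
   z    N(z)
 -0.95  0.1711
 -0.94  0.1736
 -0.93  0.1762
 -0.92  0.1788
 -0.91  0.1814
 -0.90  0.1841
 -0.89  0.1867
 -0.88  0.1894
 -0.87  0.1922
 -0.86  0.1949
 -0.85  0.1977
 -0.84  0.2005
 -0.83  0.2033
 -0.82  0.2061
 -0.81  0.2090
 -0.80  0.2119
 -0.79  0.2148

σ√T = 0.43 × 0.8165 = 0.3511
d₁ = [ln(110/160) + (0.042 − 0.041 + 0.43²/2)·0.6667] / 0.3511 = [-0.3747 + 0.0623] / 0.3511 = -0.8898 ≈ -0.89
N(d₁) = N(-0.89) = 0.1867
Δ_put = e^(−qT)·(N(d₁) − 1) = 0.9730·(0.1867 − 1) = -0.7913

-0.7913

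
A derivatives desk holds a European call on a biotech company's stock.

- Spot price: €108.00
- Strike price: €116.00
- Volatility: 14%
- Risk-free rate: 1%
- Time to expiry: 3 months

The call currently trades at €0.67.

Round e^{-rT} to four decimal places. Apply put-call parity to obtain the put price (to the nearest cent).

e^(−rT) = e^(−0.01·0.25) = 0.9975
Put-call parity: C − P = S − K·e^(−rT) = 108 − 116·0.9975 = 108 − 115.7100 = -7.7100
P = C − (C − P) = 0.67 − (-7.7100) = 8.3800

€8.38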